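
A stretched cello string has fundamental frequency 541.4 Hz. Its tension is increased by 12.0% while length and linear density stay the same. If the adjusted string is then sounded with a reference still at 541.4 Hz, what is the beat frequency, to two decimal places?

31.56 Hz

For a string, f ∝ √T, so the new frequency is 541.4·√1.120 = 572.9639 Hz.
f_beat = |572.9639 − 541.4| = 31.56 Hz.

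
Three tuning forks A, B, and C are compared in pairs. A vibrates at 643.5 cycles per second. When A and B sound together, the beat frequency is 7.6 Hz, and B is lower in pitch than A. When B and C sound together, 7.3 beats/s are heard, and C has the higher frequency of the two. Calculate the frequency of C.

B is below A, so f_B = 643.5 − 7.6 = 635.9 Hz.
C is above B, so f_C = 635.9 + 7.3 = 643.2 Hz.

643.2 Hz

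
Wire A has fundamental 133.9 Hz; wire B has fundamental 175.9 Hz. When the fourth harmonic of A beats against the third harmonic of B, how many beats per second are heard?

Fourth harmonic of the first: 4·133.9 = 535.6 Hz.
Third harmonic of the second: 3·175.9 = 527.7 Hz.
f_beat = |535.6 − 527.7| = 7.9 Hz.

7.9 Hz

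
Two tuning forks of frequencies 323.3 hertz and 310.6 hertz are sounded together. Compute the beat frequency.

12.7 Hz

f_beat = |f₁ − f₂|.
|323.3 − 310.6| = 12.7 Hz.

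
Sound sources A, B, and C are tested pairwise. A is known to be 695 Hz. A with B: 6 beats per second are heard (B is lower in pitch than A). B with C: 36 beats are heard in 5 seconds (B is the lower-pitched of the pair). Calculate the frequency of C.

B is below A, so f_B = 695 − 6 = 689 Hz.
B–C: Beat frequency = 36/5 = 7.2 Hz.
C is above B, so f_C = 689 + 7.2 = 696.2 Hz.

696.2 Hz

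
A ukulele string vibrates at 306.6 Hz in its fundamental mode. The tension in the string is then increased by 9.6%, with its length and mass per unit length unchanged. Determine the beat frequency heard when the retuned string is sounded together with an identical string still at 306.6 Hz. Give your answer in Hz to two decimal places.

For a string, f ∝ √T, so the new frequency is 306.6·√1.096 = 320.9796 Hz.
f_beat = |320.9796 − 306.6| = 14.38 Hz.

14.38 Hz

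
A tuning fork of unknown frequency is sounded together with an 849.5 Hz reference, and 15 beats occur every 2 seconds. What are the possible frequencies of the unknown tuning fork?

Beat frequency = 15/2 = 7.5 Hz.
|f − 849.5| = 7.5, so f = 849.5 ± 7.5.

842 Hz or 857 Hz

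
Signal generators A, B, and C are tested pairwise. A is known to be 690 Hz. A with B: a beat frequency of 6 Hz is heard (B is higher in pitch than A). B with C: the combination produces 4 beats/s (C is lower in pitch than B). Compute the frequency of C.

692 Hz

B is above A, so f_B = 690 + 6 = 696 Hz.
C is below B, so f_C = 696 − 4 = 692 Hz.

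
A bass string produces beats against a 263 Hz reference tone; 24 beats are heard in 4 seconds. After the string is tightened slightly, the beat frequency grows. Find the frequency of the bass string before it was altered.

Beat frequency = 24/4 = 6 Hz.
|f − 263| = 6, so the bass string was at either 257 Hz or 269 Hz.
Increasing tension raises a string's frequency; the adjustment raises the bass string's frequency.
The beat rate rose, so the adjustment moved the bass string further from 263 Hz — it was already above the reference.

269 Hz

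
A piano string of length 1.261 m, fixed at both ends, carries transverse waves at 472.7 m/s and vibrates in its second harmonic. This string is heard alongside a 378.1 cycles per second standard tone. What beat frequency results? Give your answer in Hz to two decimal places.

For a string fixed at both ends, f_n = n·v/(2L) = 2·472.7/(2·1.261) = 374.8612 Hz.
f_beat = |374.8612 − 378.1| = 3.24 Hz.

3.24 Hz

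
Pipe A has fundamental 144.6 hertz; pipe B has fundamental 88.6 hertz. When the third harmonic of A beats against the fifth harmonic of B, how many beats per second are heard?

9.2 Hz

Third harmonic of the first: 3·144.6 = 433.8 Hz.
Fifth harmonic of the second: 5·88.6 = 443.0 Hz.
f_beat = |433.8 − 443.0| = 9.2 Hz.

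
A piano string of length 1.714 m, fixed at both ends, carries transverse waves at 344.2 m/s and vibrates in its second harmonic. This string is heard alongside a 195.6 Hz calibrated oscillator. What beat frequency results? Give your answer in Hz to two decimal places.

For a string fixed at both ends, f_n = n·v/(2L) = 2·344.2/(2·1.714) = 200.8168 Hz.
f_beat = |200.8168 − 195.6| = 5.22 Hz.

5.22 Hz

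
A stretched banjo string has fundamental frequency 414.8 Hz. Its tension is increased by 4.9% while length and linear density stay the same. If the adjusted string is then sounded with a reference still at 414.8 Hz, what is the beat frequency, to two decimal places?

For a string, f ∝ √T, so the new frequency is 414.8·√1.049 = 424.8411 Hz.
f_beat = |424.8411 − 414.8| = 10.04 Hz.

10.04 Hz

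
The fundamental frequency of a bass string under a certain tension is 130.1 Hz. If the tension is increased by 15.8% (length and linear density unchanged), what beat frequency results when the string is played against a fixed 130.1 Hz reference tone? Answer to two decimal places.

For a string, f ∝ √T, so the new frequency is 130.1·√1.158 = 140.0011 Hz.
f_beat = |140.0011 − 130.1| = 9.90 Hz.

9.90 Hz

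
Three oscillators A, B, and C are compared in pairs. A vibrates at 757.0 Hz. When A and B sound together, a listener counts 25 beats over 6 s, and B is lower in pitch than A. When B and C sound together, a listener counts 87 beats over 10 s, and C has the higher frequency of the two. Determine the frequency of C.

A–B: Beat frequency = 25/6 = 4.1667 Hz.
B is below A, so f_B = 757.0 − 4.1667 = 752.8333 Hz.
B–C: Beat frequency = 87/10 = 8.7 Hz.
C is above B, so f_C = 752.8333 + 8.7 = 761.5333 Hz.

761.5333 Hz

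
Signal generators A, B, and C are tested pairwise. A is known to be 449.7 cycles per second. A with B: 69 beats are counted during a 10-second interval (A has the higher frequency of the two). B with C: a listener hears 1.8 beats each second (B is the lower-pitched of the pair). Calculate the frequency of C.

444.6 Hz

A–B: Beat frequency = 69/10 = 6.9 Hz.
B is below A, so f_B = 449.7 − 6.9 = 442.8 Hz.
C is above B, so f_C = 442.8 + 1.8 = 444.6 Hz.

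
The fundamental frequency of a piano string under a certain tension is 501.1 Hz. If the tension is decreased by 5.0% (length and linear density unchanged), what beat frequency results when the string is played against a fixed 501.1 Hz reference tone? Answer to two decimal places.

12.69 Hz

For a string, f ∝ √T, so the new frequency is 501.1·√0.950 = 488.4119 Hz.
f_beat = |488.4119 − 501.1| = 12.69 Hz.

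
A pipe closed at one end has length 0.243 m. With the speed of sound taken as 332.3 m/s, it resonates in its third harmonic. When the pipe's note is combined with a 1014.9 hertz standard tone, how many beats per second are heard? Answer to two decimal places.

Closed pipe (odd harmonics): f_n = n·v/(4L) = 3·332.3/(4·0.243) = 1025.6173 Hz.
f_beat = |1025.6173 − 1014.9| = 10.72 Hz.

10.72 Hz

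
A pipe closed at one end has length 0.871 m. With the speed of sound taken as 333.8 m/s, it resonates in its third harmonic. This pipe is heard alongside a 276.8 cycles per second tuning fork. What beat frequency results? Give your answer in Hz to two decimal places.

10.63 Hz

Closed pipe (odd harmonics): f_n = n·v/(4L) = 3·333.8/(4·0.871) = 287.4282 Hz.
f_beat = |287.4282 − 276.8| = 10.63 Hz.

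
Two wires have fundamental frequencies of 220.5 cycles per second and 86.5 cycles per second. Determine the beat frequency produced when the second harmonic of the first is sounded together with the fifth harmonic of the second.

8.5 Hz

Second harmonic of the first: 2·220.5 = 441.0 Hz.
Fifth harmonic of the second: 5·86.5 = 432.5 Hz.
f_beat = |441.0 − 432.5| = 8.5 Hz.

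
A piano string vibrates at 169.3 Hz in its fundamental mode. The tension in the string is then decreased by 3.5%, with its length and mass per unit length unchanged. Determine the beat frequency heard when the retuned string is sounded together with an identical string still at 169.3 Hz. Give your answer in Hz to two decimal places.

2.99 Hz

For a string, f ∝ √T, so the new frequency is 169.3·√0.965 = 166.3109 Hz.
f_beat = |166.3109 − 169.3| = 2.99 Hz.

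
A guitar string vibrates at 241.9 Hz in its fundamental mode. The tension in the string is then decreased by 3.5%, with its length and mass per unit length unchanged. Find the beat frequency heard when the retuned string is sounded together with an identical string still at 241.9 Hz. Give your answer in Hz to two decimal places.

4.27 Hz

For a string, f ∝ √T, so the new frequency is 241.9·√0.965 = 237.6290 Hz.
f_beat = |237.6290 − 241.9| = 4.27 Hz.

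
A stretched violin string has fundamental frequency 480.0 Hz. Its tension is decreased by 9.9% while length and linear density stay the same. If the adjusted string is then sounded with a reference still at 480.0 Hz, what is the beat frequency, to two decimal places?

For a string, f ∝ √T, so the new frequency is 480.0·√0.901 = 455.6209 Hz.
f_beat = |455.6209 − 480.0| = 24.38 Hz.

24.38 Hz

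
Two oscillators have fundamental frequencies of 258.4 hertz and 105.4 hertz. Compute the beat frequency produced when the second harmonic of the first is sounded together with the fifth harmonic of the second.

Second harmonic of the first: 2·258.4 = 516.8 Hz.
Fifth harmonic of the second: 5·105.4 = 527.0 Hz.
f_beat = |516.8 − 527.0| = 10.2 Hz.

10.2 Hz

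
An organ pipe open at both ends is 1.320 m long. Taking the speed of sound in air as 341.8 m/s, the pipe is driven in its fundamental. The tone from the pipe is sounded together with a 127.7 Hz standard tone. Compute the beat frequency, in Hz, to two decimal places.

Open pipe: f_n = n·v/(2L) = 1·341.8/(2·1.320) = 129.4697 Hz.
f_beat = |129.4697 − 127.7| = 1.77 Hz.

1.77 Hz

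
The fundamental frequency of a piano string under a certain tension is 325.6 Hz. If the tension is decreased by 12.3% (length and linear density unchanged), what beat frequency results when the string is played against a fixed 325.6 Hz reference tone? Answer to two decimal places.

20.68 Hz

For a string, f ∝ √T, so the new frequency is 325.6·√0.877 = 304.9188 Hz.
f_beat = |304.9188 − 325.6| = 20.68 Hz.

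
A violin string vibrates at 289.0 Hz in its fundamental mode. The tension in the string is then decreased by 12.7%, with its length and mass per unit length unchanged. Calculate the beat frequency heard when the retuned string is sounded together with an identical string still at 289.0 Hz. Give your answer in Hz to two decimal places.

18.97 Hz

For a string, f ∝ √T, so the new frequency is 289.0·√0.873 = 270.0256 Hz.
f_beat = |270.0256 − 289.0| = 18.97 Hz.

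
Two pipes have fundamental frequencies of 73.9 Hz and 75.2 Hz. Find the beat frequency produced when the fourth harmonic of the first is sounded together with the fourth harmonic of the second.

5.2 Hz

Fourth harmonic of the first: 4·73.9 = 295.6 Hz.
Fourth harmonic of the second: 4·75.2 = 300.8 Hz.
f_beat = |295.6 − 300.8| = 5.2 Hz.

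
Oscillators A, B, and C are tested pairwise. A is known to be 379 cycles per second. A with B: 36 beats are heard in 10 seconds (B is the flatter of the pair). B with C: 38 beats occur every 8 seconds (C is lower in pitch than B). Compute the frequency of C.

370.65 Hz

A–B: Beat frequency = 36/10 = 3.6 Hz.
B is below A, so f_B = 379 − 3.6 = 375.4 Hz.
B–C: Beat frequency = 38/8 = 4.75 Hz.
C is below B, so f_C = 375.4 − 4.75 = 370.65 Hz.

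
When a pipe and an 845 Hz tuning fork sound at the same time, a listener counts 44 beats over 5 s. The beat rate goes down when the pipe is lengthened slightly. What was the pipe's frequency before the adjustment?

Beat frequency = 44/5 = 8.8 Hz.
|f − 845| = 8.8, so the pipe was at either 836.2 Hz or 853.8 Hz.
A longer pipe has a lower fundamental; the adjustment lowers the pipe's frequency.
The beat rate fell, so the adjustment moved the pipe toward 845 Hz — it must have started above the reference.

853.8 Hz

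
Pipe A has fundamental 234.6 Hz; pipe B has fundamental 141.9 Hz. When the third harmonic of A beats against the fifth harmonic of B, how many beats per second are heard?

5.7 Hz

Third harmonic of the first: 3·234.6 = 703.8 Hz.
Fifth harmonic of the second: 5·141.9 = 709.5 Hz.
f_beat = |703.8 − 709.5| = 5.7 Hz.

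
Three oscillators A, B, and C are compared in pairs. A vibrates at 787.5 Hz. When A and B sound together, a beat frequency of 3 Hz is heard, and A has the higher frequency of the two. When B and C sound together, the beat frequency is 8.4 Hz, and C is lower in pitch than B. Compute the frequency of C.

B is below A, so f_B = 787.5 − 3 = 784.5 Hz.
C is below B, so f_C = 784.5 − 8.4 = 776.1 Hz.

776.1 Hz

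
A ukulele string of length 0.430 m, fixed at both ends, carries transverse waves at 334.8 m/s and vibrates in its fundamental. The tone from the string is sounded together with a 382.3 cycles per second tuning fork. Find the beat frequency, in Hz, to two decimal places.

For a string fixed at both ends, f_n = n·v/(2L) = 1·334.8/(2·0.430) = 389.3023 Hz.
f_beat = |389.3023 − 382.3| = 7.00 Hz.

7.00 Hz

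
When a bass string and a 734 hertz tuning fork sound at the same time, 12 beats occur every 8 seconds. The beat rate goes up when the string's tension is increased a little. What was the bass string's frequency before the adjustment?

735.5 Hz

Beat frequency = 12/8 = 1.5 Hz.
|f − 734| = 1.5, so the bass string was at either 732.5 Hz or 735.5 Hz.
Higher tension means higher frequency; the adjustment raises the bass string's frequency.
The beat rate rose, so the adjustment moved the bass string further from 734 Hz — it was already above the reference.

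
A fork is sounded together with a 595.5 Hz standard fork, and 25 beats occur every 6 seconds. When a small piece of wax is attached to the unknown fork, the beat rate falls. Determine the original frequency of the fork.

599.6667 Hz

Beat frequency = 25/6 = 4.1667 Hz.
|f − 595.5| = 4.1667, so the fork was at either 591.3333 Hz or 599.6667 Hz.
Loading a fork with wax lowers its frequency; the adjustment lowers the fork's frequency.
The beat rate fell, so the adjustment moved the fork toward 595.5 Hz — it must have started above the reference.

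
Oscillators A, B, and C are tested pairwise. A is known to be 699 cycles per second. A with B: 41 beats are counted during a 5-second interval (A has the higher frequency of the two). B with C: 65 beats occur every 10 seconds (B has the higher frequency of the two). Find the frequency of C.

A–B: Beat frequency = 41/5 = 8.2 Hz.
B is below A, so f_B = 699 − 8.2 = 690.8 Hz.
B–C: Beat frequency = 65/10 = 6.5 Hz.
C is below B, so f_C = 690.8 − 6.5 = 684.3 Hz.

684.3 Hz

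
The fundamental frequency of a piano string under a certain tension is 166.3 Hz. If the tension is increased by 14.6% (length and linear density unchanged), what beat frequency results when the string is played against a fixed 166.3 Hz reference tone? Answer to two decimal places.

For a string, f ∝ √T, so the new frequency is 166.3·√1.146 = 178.0265 Hz.
f_beat = |178.0265 − 166.3| = 11.73 Hz.

11.73 Hz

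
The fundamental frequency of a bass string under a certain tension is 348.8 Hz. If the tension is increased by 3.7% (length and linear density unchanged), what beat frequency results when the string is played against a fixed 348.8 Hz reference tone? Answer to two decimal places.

6.39 Hz

For a string, f ∝ √T, so the new frequency is 348.8·√1.037 = 355.1942 Hz.
f_beat = |355.1942 − 348.8| = 6.39 Hz.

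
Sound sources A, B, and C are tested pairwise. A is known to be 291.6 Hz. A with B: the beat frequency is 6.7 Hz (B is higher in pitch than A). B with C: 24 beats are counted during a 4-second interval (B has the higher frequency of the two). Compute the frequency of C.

B is above A, so f_B = 291.6 + 6.7 = 298.3 Hz.
B–C: Beat frequency = 24/4 = 6 Hz.
C is below B, so f_C = 298.3 − 6 = 292.3 Hz.

292.3 Hz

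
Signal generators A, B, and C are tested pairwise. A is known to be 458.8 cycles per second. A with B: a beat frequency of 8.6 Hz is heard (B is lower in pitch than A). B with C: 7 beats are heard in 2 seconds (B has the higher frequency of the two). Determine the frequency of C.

B is below A, so f_B = 458.8 − 8.6 = 450.2 Hz.
B–C: Beat frequency = 7/2 = 3.5 Hz.
C is below B, so f_C = 450.2 − 3.5 = 446.7 Hz.

446.7 Hz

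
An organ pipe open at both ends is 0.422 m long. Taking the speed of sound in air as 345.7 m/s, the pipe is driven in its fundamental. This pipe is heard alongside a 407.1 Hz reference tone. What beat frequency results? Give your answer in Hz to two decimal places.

Open pipe: f_n = n·v/(2L) = 1·345.7/(2·0.422) = 409.5972 Hz.
f_beat = |409.5972 − 407.1| = 2.50 Hz.

2.50 Hz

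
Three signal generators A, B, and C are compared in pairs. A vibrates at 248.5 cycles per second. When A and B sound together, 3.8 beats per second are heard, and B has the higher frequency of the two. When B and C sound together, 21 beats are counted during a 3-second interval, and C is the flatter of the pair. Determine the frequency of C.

B is above A, so f_B = 248.5 + 3.8 = 252.3 Hz.
B–C: Beat frequency = 21/3 = 7 Hz.
C is below B, so f_C = 252.3 − 7 = 245.3 Hz.

245.3 Hz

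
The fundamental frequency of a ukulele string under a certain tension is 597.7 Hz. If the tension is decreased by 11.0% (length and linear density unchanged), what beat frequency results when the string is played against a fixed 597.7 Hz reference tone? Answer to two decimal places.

33.83 Hz

For a string, f ∝ √T, so the new frequency is 597.7·√0.890 = 563.8691 Hz.
f_beat = |563.8691 − 597.7| = 33.83 Hz.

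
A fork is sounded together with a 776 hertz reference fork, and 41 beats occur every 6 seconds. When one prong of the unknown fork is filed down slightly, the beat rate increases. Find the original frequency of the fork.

782.8333 Hz

Beat frequency = 41/6 = 6.8333 Hz.
|f − 776| = 6.8333, so the fork was at either 769.1667 Hz or 782.8333 Hz.
Filing a prong removes mass and raises the fork's frequency; the adjustment raises the fork's frequency.
The beat rate rose, so the adjustment moved the fork further from 776 Hz — it was already above the reference.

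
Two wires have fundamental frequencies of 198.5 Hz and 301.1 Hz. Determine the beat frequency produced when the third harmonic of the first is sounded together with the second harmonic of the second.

6.7 Hz

Third harmonic of the first: 3·198.5 = 595.5 Hz.
Second harmonic of the second: 2·301.1 = 602.2 Hz.
f_beat = |595.5 − 602.2| = 6.7 Hz.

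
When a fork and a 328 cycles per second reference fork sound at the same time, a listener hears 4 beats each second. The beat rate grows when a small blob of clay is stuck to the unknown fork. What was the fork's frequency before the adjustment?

324 Hz

|f − 328| = 4, so the fork was at either 324 Hz or 332 Hz.
Adding mass to a fork lowers its frequency; the adjustment lowers the fork's frequency.
The beat rate rose, so the adjustment moved the fork further from 328 Hz — it was already below the reference.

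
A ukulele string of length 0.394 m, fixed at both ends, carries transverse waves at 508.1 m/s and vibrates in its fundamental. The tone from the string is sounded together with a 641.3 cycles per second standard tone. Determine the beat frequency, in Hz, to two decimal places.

For a string fixed at both ends, f_n = n·v/(2L) = 1·508.1/(2·0.394) = 644.7970 Hz.
f_beat = |644.7970 − 641.3| = 3.50 Hz.

3.50 Hz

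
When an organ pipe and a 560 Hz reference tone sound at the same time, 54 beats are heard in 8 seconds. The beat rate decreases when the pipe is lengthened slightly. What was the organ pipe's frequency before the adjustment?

Beat frequency = 54/8 = 6.75 Hz.
|f − 560| = 6.75, so the organ pipe was at either 553.25 Hz or 566.75 Hz.
A longer pipe has a lower fundamental; the adjustment lowers the organ pipe's frequency.
The beat rate fell, so the adjustment moved the organ pipe toward 560 Hz — it must have started above the reference.

566.75 Hz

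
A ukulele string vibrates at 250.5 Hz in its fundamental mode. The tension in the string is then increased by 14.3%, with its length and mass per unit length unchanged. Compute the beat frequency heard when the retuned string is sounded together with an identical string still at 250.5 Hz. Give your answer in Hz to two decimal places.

For a string, f ∝ √T, so the new frequency is 250.5·√1.143 = 267.8125 Hz.
f_beat = |267.8125 − 250.5| = 17.31 Hz.

17.31 Hz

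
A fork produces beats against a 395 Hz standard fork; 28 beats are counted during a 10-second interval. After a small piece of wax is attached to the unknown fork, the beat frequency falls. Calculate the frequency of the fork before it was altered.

397.8 Hz

Beat frequency = 28/10 = 2.8 Hz.
|f − 395| = 2.8, so the fork was at either 392.2 Hz or 397.8 Hz.
Loading a fork with wax lowers its frequency; the adjustment lowers the fork's frequency.
The beat rate fell, so the adjustment moved the fork toward 395 Hz — it must have started above the reference.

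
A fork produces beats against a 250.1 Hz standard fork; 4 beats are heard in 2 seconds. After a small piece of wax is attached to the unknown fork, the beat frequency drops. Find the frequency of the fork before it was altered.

252.1 Hz

Beat frequency = 4/2 = 2 Hz.
|f − 250.1| = 2, so the fork was at either 248.1 Hz or 252.1 Hz.
Loading a fork with wax lowers its frequency; the adjustment lowers the fork's frequency.
The beat rate fell, so the adjustment moved the fork toward 250.1 Hz — it must have started above the reference.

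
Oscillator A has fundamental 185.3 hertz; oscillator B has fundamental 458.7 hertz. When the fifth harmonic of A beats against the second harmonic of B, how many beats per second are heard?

9.1 Hz

Fifth harmonic of the first: 5·185.3 = 926.5 Hz.
Second harmonic of the second: 2·458.7 = 917.4 Hz.
f_beat = |926.5 − 917.4| = 9.1 Hz.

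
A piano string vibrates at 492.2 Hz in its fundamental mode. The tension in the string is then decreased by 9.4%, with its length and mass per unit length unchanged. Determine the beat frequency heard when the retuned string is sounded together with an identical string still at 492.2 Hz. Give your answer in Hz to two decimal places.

For a string, f ∝ √T, so the new frequency is 492.2·√0.906 = 468.4958 Hz.
f_beat = |468.4958 − 492.2| = 23.70 Hz.

23.70 Hz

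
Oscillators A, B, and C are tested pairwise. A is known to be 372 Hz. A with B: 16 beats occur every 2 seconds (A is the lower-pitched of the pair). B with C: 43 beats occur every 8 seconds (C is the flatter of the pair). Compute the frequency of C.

374.625 Hz

A–B: Beat frequency = 16/2 = 8 Hz.
B is above A, so f_B = 372 + 8 = 380 Hz.
B–C: Beat frequency = 43/8 = 5.375 Hz.
C is below B, so f_C = 380 − 5.375 = 374.625 Hz.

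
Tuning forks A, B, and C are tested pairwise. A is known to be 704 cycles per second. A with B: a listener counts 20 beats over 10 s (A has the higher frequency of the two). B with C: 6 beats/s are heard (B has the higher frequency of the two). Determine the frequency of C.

696 Hz

A–B: Beat frequency = 20/10 = 2 Hz.
B is below A, so f_B = 704 − 2 = 702 Hz.
C is below B, so f_C = 702 − 6 = 696 Hz.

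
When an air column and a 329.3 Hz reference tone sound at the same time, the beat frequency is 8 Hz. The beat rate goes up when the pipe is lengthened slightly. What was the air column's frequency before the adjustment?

321.3 Hz

|f − 329.3| = 8, so the air column was at either 321.3 Hz or 337.3 Hz.
A longer pipe has a lower fundamental; the adjustment lowers the air column's frequency.
The beat rate rose, so the adjustment moved the air column further from 329.3 Hz — it was already below the reference.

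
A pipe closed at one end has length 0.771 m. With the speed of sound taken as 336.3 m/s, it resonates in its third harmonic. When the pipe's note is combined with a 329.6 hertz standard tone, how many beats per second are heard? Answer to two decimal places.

Closed pipe (odd harmonics): f_n = n·v/(4L) = 3·336.3/(4·0.771) = 327.1401 Hz.
f_beat = |327.1401 − 329.6| = 2.46 Hz.

2.46 Hz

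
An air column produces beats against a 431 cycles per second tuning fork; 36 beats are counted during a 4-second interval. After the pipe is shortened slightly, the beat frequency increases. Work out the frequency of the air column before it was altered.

Beat frequency = 36/4 = 9 Hz.
|f − 431| = 9, so the air column was at either 422 Hz or 440 Hz.
A shorter pipe has a higher fundamental; the adjustment raises the air column's frequency.
The beat rate rose, so the adjustment moved the air column further from 431 Hz — it was already above the reference.

440 Hz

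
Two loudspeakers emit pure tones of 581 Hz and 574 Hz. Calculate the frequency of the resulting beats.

The beat frequency equals the magnitude of the frequency difference.
|581 − 574| = 7 Hz.

7 Hz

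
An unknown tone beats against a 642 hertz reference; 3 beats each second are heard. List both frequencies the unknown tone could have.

|f − 642| = 3, so f = 642 ± 3.

639 Hz or 645 Hz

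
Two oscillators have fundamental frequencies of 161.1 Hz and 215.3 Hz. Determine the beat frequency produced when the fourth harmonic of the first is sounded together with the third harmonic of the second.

Fourth harmonic of the first: 4·161.1 = 644.4 Hz.
Third harmonic of the second: 3·215.3 = 645.9 Hz.
f_beat = |644.4 − 645.9| = 1.5 Hz.

1.5 Hz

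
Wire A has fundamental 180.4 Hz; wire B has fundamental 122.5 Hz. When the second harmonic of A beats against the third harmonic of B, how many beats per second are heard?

6.7 Hz

Second harmonic of the first: 2·180.4 = 360.8 Hz.
Third harmonic of the second: 3·122.5 = 367.5 Hz.
f_beat = |360.8 − 367.5| = 6.7 Hz.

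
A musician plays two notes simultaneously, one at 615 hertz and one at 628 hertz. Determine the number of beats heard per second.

13 Hz

Beats arise from superposition of two nearby frequencies; the beat rate is |f₁ − f₂|.
|615 − 628| = 13 Hz.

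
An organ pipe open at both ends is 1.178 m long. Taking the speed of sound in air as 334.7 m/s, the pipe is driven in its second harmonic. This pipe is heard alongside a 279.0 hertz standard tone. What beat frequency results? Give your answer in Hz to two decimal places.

Open pipe: f_n = n·v/(2L) = 2·334.7/(2·1.178) = 284.1256 Hz.
f_beat = |284.1256 − 279.0| = 5.13 Hz.

5.13 Hz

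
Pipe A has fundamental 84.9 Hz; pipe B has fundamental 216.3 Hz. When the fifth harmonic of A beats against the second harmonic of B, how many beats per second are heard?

Fifth harmonic of the first: 5·84.9 = 424.5 Hz.
Second harmonic of the second: 2·216.3 = 432.6 Hz.
f_beat = |424.5 − 432.6| = 8.1 Hz.

8.1 Hz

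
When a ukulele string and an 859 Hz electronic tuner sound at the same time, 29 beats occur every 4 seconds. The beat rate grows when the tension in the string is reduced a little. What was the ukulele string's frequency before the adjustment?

Beat frequency = 29/4 = 7.25 Hz.
|f − 859| = 7.25, so the ukulele string was at either 851.75 Hz or 866.25 Hz.
Lower tension means lower frequency; the adjustment lowers the ukulele string's frequency.
The beat rate rose, so the adjustment moved the ukulele string further from 859 Hz — it was already below the reference.

851.75 Hz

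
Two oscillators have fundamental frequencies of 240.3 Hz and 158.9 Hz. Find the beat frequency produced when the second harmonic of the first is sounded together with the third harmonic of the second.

Second harmonic of the first: 2·240.3 = 480.6 Hz.
Third harmonic of the second: 3·158.9 = 476.7 Hz.
f_beat = |480.6 − 476.7| = 3.9 Hz.

3.9 Hz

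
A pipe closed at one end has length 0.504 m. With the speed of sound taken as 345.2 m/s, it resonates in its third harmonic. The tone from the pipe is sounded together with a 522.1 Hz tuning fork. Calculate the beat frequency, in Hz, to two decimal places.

8.41 Hz

Closed pipe (odd harmonics): f_n = n·v/(4L) = 3·345.2/(4·0.504) = 513.6905 Hz.
f_beat = |513.6905 − 522.1| = 8.41 Hz.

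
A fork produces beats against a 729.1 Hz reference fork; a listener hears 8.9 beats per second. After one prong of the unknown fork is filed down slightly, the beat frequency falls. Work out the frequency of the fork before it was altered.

720.2 Hz

|f − 729.1| = 8.9, so the fork was at either 720.2 Hz or 738 Hz.
Filing a prong removes mass and raises the fork's frequency; the adjustment raises the fork's frequency.
The beat rate fell, so the adjustment moved the fork toward 729.1 Hz — it must have started below the reference.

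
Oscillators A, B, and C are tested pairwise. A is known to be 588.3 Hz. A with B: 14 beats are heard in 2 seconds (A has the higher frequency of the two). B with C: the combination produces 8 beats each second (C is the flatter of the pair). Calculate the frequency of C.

A–B: Beat frequency = 14/2 = 7 Hz.
B is below A, so f_B = 588.3 − 7 = 581.3 Hz.
C is below B, so f_C = 581.3 − 8 = 573.3 Hz.

573.3 Hz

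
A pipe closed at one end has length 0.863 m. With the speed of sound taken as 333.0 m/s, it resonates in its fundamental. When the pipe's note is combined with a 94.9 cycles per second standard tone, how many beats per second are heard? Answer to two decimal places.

1.57 Hz

Closed pipe (odd harmonics): f_n = n·v/(4L) = 1·333.0/(4·0.863) = 96.4658 Hz.
f_beat = |96.4658 − 94.9| = 1.57 Hz.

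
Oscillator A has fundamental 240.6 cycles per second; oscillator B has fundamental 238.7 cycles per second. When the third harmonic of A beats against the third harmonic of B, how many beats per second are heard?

Third harmonic of the first: 3·240.6 = 721.8 Hz.
Third harmonic of the second: 3·238.7 = 716.1 Hz.
f_beat = |721.8 − 716.1| = 5.7 Hz.

5.7 Hz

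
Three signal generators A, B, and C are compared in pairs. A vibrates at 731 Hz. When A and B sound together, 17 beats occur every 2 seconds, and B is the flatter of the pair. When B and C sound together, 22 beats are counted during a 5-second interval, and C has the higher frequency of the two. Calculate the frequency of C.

A–B: Beat frequency = 17/2 = 8.5 Hz.
B is below A, so f_B = 731 − 8.5 = 722.5 Hz.
B–C: Beat frequency = 22/5 = 4.4 Hz.
C is above B, so f_C = 722.5 + 4.4 = 726.9 Hz.

726.9 Hz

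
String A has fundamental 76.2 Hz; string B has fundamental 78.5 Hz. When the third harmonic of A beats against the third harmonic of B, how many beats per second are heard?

Third harmonic of the first: 3·76.2 = 228.6 Hz.
Third harmonic of the second: 3·78.5 = 235.5 Hz.
f_beat = |228.6 − 235.5| = 6.9 Hz.

6.9 Hz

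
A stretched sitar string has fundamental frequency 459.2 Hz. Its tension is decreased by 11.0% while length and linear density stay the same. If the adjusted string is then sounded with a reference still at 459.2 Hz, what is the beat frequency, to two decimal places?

25.99 Hz

For a string, f ∝ √T, so the new frequency is 459.2·√0.890 = 433.2084 Hz.
f_beat = |433.2084 − 459.2| = 25.99 Hz.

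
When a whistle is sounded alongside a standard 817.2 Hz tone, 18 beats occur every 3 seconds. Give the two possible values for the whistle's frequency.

Beat frequency = 18/3 = 6 Hz.
|f − 817.2| = 6, so f = 817.2 ± 6.

811.2 Hz or 823.2 Hz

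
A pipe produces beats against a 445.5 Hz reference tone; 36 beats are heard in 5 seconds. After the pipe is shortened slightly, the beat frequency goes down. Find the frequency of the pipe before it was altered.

438.3 Hz

Beat frequency = 36/5 = 7.2 Hz.
|f − 445.5| = 7.2, so the pipe was at either 438.3 Hz or 452.7 Hz.
A shorter pipe has a higher fundamental; the adjustment raises the pipe's frequency.
The beat rate fell, so the adjustment moved the pipe toward 445.5 Hz — it must have started below the reference.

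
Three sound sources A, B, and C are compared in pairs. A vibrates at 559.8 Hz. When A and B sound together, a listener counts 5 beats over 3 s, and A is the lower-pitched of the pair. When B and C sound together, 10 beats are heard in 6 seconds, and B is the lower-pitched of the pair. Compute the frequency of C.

563.1333 Hz

A–B: Beat frequency = 5/3 = 1.6667 Hz.
B is above A, so f_B = 559.8 + 1.6667 = 561.4667 Hz.
B–C: Beat frequency = 10/6 = 1.6667 Hz.
C is above B, so f_C = 561.4667 + 1.6667 = 563.1333 Hz.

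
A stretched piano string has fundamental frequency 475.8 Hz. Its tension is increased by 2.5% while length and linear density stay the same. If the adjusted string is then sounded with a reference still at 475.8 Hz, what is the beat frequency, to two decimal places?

5.91 Hz

For a string, f ∝ √T, so the new frequency is 475.8·√1.025 = 481.7108 Hz.
f_beat = |481.7108 − 475.8| = 5.91 Hz.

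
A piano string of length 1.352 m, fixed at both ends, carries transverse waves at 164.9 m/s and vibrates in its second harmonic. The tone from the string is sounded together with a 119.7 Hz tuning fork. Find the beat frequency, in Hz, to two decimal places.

For a string fixed at both ends, f_n = n·v/(2L) = 2·164.9/(2·1.352) = 121.9675 Hz.
f_beat = |121.9675 − 119.7| = 2.27 Hz.

2.27 Hz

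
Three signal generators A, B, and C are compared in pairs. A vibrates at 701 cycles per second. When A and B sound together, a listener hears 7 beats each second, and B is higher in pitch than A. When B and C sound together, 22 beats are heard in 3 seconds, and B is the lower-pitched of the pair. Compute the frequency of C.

B is above A, so f_B = 701 + 7 = 708 Hz.
B–C: Beat frequency = 22/3 = 7.3333 Hz.
C is above B, so f_C = 708 + 7.3333 = 715.3333 Hz.

715.3333 Hz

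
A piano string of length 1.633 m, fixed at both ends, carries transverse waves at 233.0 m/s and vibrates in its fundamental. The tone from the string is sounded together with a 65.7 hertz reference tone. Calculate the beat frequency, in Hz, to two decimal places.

5.64 Hz

For a string fixed at both ends, f_n = n·v/(2L) = 1·233.0/(2·1.633) = 71.3411 Hz.
f_beat = |71.3411 − 65.7| = 5.64 Hz.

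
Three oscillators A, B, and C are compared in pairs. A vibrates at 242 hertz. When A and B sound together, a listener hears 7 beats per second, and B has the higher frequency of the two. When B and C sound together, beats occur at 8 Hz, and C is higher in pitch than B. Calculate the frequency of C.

257 Hz

B is above A, so f_B = 242 + 7 = 249 Hz.
C is above B, so f_C = 249 + 8 = 257 Hz.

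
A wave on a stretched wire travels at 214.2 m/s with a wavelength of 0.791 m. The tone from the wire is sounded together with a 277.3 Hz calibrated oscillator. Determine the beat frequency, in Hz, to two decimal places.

Source frequency f = v/λ = 214.2/0.791 = 270.7965 Hz.
f_beat = |270.7965 − 277.3| = 6.50 Hz.

6.50 Hz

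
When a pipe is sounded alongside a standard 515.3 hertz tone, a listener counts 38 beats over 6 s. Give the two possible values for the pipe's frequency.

Beat frequency = 38/6 = 6.3333 Hz.
|f − 515.3| = 6.3333, so f = 515.3 ± 6.3333.

508.9667 Hz or 521.6333 Hz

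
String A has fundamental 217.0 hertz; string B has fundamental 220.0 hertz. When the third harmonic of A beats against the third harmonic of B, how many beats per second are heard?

9.0 Hz

Third harmonic of the first: 3·217.0 = 651.0 Hz.
Third harmonic of the second: 3·220.0 = 660.0 Hz.
f_beat = |651.0 − 660.0| = 9.0 Hz.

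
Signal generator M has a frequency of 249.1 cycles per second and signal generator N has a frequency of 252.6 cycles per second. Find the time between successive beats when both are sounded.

0.286 s

f_beat = |249.1 − 252.6| = 3.5 Hz.
Beat period T = 1 / f_beat = 1 / 3.5 s.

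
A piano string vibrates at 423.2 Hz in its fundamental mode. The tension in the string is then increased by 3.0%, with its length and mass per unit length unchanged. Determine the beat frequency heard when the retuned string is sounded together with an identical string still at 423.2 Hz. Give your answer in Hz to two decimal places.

For a string, f ∝ √T, so the new frequency is 423.2·√1.030 = 429.5011 Hz.
f_beat = |429.5011 − 423.2| = 6.30 Hz.

6.30 Hz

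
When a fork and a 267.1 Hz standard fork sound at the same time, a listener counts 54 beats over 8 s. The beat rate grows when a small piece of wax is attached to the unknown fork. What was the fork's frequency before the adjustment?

260.35 Hz

Beat frequency = 54/8 = 6.75 Hz.
|f − 267.1| = 6.75, so the fork was at either 260.35 Hz or 273.85 Hz.
Loading a fork with wax lowers its frequency; the adjustment lowers the fork's frequency.
The beat rate rose, so the adjustment moved the fork further from 267.1 Hz — it was already below the reference.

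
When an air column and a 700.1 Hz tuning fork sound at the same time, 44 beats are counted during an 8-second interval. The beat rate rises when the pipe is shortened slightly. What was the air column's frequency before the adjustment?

705.6 Hz

Beat frequency = 44/8 = 5.5 Hz.
|f − 700.1| = 5.5, so the air column was at either 694.6 Hz or 705.6 Hz.
A shorter pipe has a higher fundamental; the adjustment raises the air column's frequency.
The beat rate rose, so the adjustment moved the air column further from 700.1 Hz — it was already above the reference.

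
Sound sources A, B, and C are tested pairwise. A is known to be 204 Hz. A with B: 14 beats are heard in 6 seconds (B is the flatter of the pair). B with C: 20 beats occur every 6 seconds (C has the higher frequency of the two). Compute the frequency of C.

205 Hz

A–B: Beat frequency = 14/6 = 2.3333 Hz.
B is below A, so f_B = 204 − 2.3333 = 201.6667 Hz.
B–C: Beat frequency = 20/6 = 3.3333 Hz.
C is above B, so f_C = 201.6667 + 3.3333 = 205 Hz.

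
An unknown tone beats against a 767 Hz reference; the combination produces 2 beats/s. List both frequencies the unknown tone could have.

765 Hz or 769 Hz

|f − 767| = 2, so f = 767 ± 2.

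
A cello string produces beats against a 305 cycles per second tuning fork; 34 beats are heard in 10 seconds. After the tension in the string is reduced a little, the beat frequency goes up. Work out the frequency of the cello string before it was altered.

301.6 Hz

Beat frequency = 34/10 = 3.4 Hz.
|f − 305| = 3.4, so the cello string was at either 301.6 Hz or 308.4 Hz.
Lower tension means lower frequency; the adjustment lowers the cello string's frequency.
The beat rate rose, so the adjustment moved the cello string further from 305 Hz — it was already below the reference.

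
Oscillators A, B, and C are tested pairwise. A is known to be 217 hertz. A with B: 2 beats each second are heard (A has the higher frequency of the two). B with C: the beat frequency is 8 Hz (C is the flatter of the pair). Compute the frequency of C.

B is below A, so f_B = 217 − 2 = 215 Hz.
C is below B, so f_C = 215 − 8 = 207 Hz.

207 Hz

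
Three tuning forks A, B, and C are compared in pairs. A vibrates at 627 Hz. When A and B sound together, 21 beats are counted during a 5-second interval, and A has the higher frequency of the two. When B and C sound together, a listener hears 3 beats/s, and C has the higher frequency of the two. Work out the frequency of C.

625.8 Hz

A–B: Beat frequency = 21/5 = 4.2 Hz.
B is below A, so f_B = 627 − 4.2 = 622.8 Hz.
C is above B, so f_C = 622.8 + 3 = 625.8 Hz.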